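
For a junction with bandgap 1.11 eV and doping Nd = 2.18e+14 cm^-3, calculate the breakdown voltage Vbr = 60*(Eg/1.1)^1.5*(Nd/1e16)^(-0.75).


Step 1: Eg/1.1 = 1.11/1.1 = 1.009091
Step 2: (Eg/1.1)^1.5 = 1.009091^1.5 = 1.013667
Step 3: (Nd/1e16)^(-0.75) = (0.0218)^(-0.75) = 17.626157
Step 4: Vbr = 60 * 1.013667 * 17.626157 = 1072.0 V

1072.0


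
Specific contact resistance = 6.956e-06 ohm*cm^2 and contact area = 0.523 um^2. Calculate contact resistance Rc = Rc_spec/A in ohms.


Step 1: Convert area to cm^2: 0.523 um^2 = 5.2300e-09 cm^2
Step 2: Rc = Rc_spec / A = 6.956e-06 / 5.2300e-09
Step 3: Rc = 1.33e+03 ohms

1.33e+03


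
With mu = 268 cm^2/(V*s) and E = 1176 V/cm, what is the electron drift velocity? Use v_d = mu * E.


Step 1: v_d = mu * E
Step 2: v_d = 268 * 1176 = 315168
Step 3: v_d = 3.15e+05 cm/s

3.15e+05


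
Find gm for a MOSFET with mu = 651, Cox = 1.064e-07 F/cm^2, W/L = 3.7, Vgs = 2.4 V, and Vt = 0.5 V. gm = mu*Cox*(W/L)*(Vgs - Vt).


Step 1: Vov = Vgs - Vt = 2.4 - 0.5 = 1.9 V
Step 2: gm = mu * Cox * (W/L) * Vov
Step 3: gm = 651 * 1.064e-07 * 3.7 * 1.9 = 4.87e-04 S

4.87e-04


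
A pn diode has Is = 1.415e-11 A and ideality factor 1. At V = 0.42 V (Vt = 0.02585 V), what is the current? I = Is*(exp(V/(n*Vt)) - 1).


Step 1: V/(n*Vt) = 0.42/(1*0.02585) = 16.2476
Step 2: exp(16.2476) = 1.1383e+07
Step 3: I = 1.415e-11 * (1.1383e+07 - 1) = 1.61e-04 A

1.61e-04


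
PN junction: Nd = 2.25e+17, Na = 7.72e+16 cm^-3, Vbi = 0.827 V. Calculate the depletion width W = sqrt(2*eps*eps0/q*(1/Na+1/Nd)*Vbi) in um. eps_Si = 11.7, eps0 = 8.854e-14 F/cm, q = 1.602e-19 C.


Step 1: 1/Na + 1/Nd = 1/7.72e+16 + 1/2.25e+17 = 1.73978e-17
Step 2: 2*eps*eps0/q = 2*11.7*8.854e-14/1.602e-19 = 1.293281e+07
Step 3: W^2 = 1.293281e+07 * 1.73978e-17 * 0.827 = 1.86077e-10
Step 4: W = sqrt(1.86077e-10) = 1.364e-05 cm = 0.1364 um

0.1364


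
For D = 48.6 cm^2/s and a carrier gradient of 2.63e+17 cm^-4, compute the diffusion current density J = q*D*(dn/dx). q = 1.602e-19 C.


Step 1: J = q * D * (dn/dx)
Step 2: J = 1.602e-19 * 48.6 * 2.63e+17
Step 3: J = 2.05e+00 A/cm^2

2.05e+00


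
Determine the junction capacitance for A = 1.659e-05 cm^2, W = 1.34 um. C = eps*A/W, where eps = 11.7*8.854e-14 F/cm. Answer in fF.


Step 1: eps_Si = 11.7 * 8.854e-14 = 1.035918e-12 F/cm
Step 2: W in cm = 1.34 * 1e-4 = 1.34e-04 cm
Step 3: C = 1.035918e-12 * 1.659e-05 / 1.34e-04 = 1.282528e-13 F
Step 4: C = 128.25 fF

128.25


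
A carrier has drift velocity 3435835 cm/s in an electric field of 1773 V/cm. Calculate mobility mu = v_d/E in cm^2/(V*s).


Step 1: mu = v_d / E
Step 2: mu = 3435835 / 1773
Step 3: mu = 1937.87 cm^2/(V*s)

1937.87


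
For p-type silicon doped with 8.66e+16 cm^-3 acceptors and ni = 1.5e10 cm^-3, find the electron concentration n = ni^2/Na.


Step 1: Majority hole concentration p ≈ Na = 8.66e+16 cm^-3
Step 2: n = ni^2 / Na = (1.5e10)^2 / 8.66e+16
Step 3: n = 2.60e+03 cm^-3

2.60e+03


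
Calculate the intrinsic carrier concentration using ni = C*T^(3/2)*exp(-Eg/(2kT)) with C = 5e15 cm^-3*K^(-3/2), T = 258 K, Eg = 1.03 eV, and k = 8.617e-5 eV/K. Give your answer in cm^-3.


Step 1: Compute kT = 8.617e-5 * 258 = 0.02223186 eV
Step 2: Exponent = -Eg/(2kT) = -1.03/(2*0.02223186) = -23.16495
Step 3: T^(3/2) = 258^1.5 = 4144.09
Step 4: ni = 5e15 * 4144.09 * exp(-23.16495) = 1.80e+09 cm^-3

1.80e+09


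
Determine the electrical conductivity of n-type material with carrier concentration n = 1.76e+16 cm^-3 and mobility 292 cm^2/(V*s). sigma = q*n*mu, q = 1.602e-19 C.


Step 1: sigma = q * n * mu
Step 2: sigma = 1.602e-19 * 1.76e+16 * 292
Step 3: sigma = 8.233e-01 S/cm

8.233e-01


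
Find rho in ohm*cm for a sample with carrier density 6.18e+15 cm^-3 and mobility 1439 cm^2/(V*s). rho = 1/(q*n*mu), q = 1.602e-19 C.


Step 1: sigma = q * n * mu = 1.602e-19 * 6.18e+15 * 1439 = 1.42466e+00 S/cm
Step 2: rho = 1 / sigma = 1 / 1.42466e+00 = 0.7019 ohm*cm

0.7019


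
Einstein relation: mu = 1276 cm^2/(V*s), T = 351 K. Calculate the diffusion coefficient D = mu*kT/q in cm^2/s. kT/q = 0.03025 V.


Step 1: D = mu * (kT/q)
Step 2: D = 1276 * 0.03025
Step 3: D = 38.6 cm^2/s

38.6


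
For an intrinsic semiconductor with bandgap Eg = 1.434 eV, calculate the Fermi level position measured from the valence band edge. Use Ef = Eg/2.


Step 1: For an intrinsic semiconductor, the Fermi level sits at midgap.
Step 2: Ef = Eg / 2 = 1.434 / 2 = 0.717 eV

0.717


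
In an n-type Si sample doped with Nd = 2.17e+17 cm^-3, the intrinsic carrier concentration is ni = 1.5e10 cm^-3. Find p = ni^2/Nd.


Step 1: Since Nd >> ni, n ≈ Nd = 2.17e+17 cm^-3
Step 2: p = ni^2 / n = (1.5e10)^2 / 2.17e+17
Step 3: p = 2.25e20 / 2.17e+17 = 1.04e+03 cm^-3

1.04e+03


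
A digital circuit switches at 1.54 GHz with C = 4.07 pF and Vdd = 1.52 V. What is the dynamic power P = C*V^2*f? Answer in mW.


Step 1: V^2 = 1.52^2 = 2.3104 V^2
Step 2: P = C*V^2*f = 4.07e-12 F * 2.3104 * 1.54e9 Hz
Step 3: P = 1.448112512e-02 W
Step 4: P = 14.481 mW

14.481


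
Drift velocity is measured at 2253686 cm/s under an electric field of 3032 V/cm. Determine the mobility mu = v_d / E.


Step 1: mu = v_d / E
Step 2: mu = 2253686 / 3032
Step 3: mu = 743.3 cm^2/(V*s)

743.3


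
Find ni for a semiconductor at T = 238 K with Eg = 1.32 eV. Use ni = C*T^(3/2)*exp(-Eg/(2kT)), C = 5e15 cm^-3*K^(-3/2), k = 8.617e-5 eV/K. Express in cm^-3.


Step 1: Compute kT = 8.617e-5 * 238 = 0.02050846 eV
Step 2: Exponent = -Eg/(2kT) = -1.32/(2*0.02050846) = -32.18184
Step 3: T^(3/2) = 238^1.5 = 3671.69
Step 4: ni = 5e15 * 3671.69 * exp(-32.18184) = 1.94e+05 cm^-3

1.94e+05


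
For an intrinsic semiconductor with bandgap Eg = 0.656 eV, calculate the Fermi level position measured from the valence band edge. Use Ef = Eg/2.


Step 1: For an intrinsic semiconductor, the Fermi level sits at midgap.
Step 2: Ef = Eg / 2 = 0.656 / 2 = 0.328 eV

0.328


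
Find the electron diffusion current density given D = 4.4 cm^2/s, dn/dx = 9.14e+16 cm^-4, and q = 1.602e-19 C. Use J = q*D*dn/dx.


Step 1: J = q * D * (dn/dx)
Step 2: J = 1.602e-19 * 4.4 * 9.14e+16
Step 3: J = 6.44e-02 A/cm^2

6.44e-02


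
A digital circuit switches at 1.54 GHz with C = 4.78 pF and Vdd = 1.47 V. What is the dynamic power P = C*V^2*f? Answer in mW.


Step 1: V^2 = 1.47^2 = 2.1609 V^2
Step 2: P = C*V^2*f = 4.78e-12 F * 2.1609 * 1.54e9 Hz
Step 3: P = 1.590681708e-02 W
Step 4: P = 15.907 mW

15.907


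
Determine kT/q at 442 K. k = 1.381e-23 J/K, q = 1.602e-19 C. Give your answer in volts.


Step 1: kT = 1.381e-23 * 442 = 6.10402e-21 J
Step 2: Vt = kT/q = 6.10402e-21 / 1.602e-19
Step 3: Vt = 0.0381 V

0.0381


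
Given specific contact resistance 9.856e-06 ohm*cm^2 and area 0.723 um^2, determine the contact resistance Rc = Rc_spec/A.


Step 1: Convert area to cm^2: 0.723 um^2 = 7.2300e-09 cm^2
Step 2: Rc = Rc_spec / A = 9.856e-06 / 7.2300e-09
Step 3: Rc = 1.36e+03 ohms

1.36e+03


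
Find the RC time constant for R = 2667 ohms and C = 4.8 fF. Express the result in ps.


Step 1: tau = R * C
Step 2: tau = 2667 * 4.8 fF = 2667 * 4.8e-15 F
Step 3: tau = 1.28016e-11 s = 12.8016 ps

12.8016


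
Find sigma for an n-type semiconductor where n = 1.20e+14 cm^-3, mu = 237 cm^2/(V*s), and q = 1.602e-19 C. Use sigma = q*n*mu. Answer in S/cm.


Step 1: sigma = q * n * mu
Step 2: sigma = 1.602e-19 * 1.20e+14 * 237
Step 3: sigma = 4.556e-03 S/cm

4.556e-03


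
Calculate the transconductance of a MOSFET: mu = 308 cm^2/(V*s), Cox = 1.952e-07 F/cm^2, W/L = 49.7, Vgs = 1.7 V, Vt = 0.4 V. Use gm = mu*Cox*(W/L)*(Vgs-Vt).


Step 1: Vov = Vgs - Vt = 1.7 - 0.4 = 1.3 V
Step 2: gm = mu * Cox * (W/L) * Vov
Step 3: gm = 308 * 1.952e-07 * 49.7 * 1.3 = 3.88e-03 S

3.88e-03


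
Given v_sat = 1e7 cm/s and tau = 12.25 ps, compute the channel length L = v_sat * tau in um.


Step 1: tau in seconds = 12.25 ps * 1e-12 = 1.2250e-11 s
Step 2: L = v_sat * tau = 1e7 * 1.2250e-11 = 1.2250e-04 cm
Step 3: L in um = 1.2250e-04 * 1e4 = 1.225 um

1.225


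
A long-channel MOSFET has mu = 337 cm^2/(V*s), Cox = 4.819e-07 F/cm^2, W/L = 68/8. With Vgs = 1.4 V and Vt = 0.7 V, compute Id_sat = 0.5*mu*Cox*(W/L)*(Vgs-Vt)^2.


Step 1: Overdrive voltage Vov = Vgs - Vt = 1.4 - 0.7 = 0.7 V
Step 2: W/L = 68/8 = 8.5
Step 3: Id = 0.5 * 337 * 4.819e-07 * 8.5 * 0.7^2
Step 4: Id = 3.38e-04 A

3.38e-04


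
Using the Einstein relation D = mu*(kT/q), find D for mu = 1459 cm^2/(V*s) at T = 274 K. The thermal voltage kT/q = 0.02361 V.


Step 1: D = mu * (kT/q)
Step 2: D = 1459 * 0.02361
Step 3: D = 34.45 cm^2/s

34.45


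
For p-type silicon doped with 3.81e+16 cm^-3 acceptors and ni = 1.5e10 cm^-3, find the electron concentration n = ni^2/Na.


Step 1: Majority hole concentration p ≈ Na = 3.81e+16 cm^-3
Step 2: n = ni^2 / Na = (1.5e10)^2 / 3.81e+16
Step 3: n = 5.91e+03 cm^-3

5.91e+03


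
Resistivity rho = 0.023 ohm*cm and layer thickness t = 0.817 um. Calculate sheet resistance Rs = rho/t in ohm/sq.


Step 1: Convert thickness to cm: t = 0.817 um = 8.1700e-05 cm
Step 2: Rs = rho / t = 0.023 / 8.1700e-05
Step 3: Rs = 281.5 ohm/sq

281.5


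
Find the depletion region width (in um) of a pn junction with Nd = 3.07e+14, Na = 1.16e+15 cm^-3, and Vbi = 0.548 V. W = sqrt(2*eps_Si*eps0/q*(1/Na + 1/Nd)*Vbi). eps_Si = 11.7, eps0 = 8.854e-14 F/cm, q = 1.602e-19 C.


Step 1: 1/Na + 1/Nd = 1/1.16e+15 + 1/3.07e+14 = 4.11940e-15
Step 2: 2*eps*eps0/q = 2*11.7*8.854e-14/1.602e-19 = 1.293281e+07
Step 3: W^2 = 1.293281e+07 * 4.11940e-15 * 0.548 = 2.91949e-08
Step 4: W = sqrt(2.91949e-08) = 1.709e-04 cm = 1.709 um

1.709


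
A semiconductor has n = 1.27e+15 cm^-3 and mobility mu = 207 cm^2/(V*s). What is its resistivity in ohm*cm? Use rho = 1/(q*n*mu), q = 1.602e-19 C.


Step 1: sigma = q * n * mu = 1.602e-19 * 1.27e+15 * 207 = 4.21150e-02 S/cm
Step 2: rho = 1 / sigma = 1 / 4.21150e-02 = 23.74 ohm*cm

23.74


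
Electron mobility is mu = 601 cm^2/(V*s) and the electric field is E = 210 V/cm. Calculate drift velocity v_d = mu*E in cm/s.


Step 1: v_d = mu * E
Step 2: v_d = 601 * 210 = 126210
Step 3: v_d = 1.26e+05 cm/s

1.26e+05


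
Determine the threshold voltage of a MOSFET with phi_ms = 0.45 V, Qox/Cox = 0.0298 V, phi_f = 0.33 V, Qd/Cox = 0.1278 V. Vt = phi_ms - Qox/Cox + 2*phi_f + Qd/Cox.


Step 1: Vt = phi_ms - Qox/Cox + 2*phi_f + Qd/Cox
Step 2: Vt = 0.45 - 0.0298 + 2*0.33 + 0.1278
Step 3: Vt = 0.45 - 0.0298 + 0.66 + 0.1278
Step 4: Vt = 1.208 V

1.208


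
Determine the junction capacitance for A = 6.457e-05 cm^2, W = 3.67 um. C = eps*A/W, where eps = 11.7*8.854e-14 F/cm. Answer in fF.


Step 1: eps_Si = 11.7 * 8.854e-14 = 1.035918e-12 F/cm
Step 2: W in cm = 3.67 * 1e-4 = 3.67e-04 cm
Step 3: C = 1.035918e-12 * 6.457e-05 / 3.67e-04 = 1.822595e-13 F
Step 4: C = 182.26 fF

182.26


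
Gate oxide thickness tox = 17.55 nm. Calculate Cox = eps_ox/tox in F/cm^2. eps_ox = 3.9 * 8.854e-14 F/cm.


Step 1: eps_ox = 3.9 * 8.854e-14 = 3.45306e-13 F/cm
Step 2: tox in cm = 17.55 nm * 1e-7 = 1.7550e-06 cm
Step 3: Cox = 3.45306e-13 / 1.7550e-06 = 1.97e-07 F/cm^2

1.97e-07


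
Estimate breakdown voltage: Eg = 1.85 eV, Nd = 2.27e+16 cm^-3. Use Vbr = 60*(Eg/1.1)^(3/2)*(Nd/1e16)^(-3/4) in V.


Step 1: Eg/1.1 = 1.85/1.1 = 1.681818
Step 2: (Eg/1.1)^1.5 = 1.681818^1.5 = 2.181064
Step 3: (Nd/1e16)^(-0.75) = (2.27)^(-0.75) = 0.540730
Step 4: Vbr = 60 * 2.181064 * 0.540730 = 70.8 V

70.8


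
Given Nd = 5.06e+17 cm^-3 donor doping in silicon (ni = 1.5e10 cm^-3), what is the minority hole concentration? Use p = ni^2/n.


Step 1: Since Nd >> ni, n ≈ Nd = 5.06e+17 cm^-3
Step 2: p = ni^2 / n = (1.5e10)^2 / 5.06e+17
Step 3: p = 2.25e20 / 5.06e+17 = 4.45e+02 cm^-3

4.45e+02


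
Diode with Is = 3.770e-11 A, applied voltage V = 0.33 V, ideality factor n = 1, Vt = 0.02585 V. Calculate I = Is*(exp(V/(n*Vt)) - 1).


Step 1: V/(n*Vt) = 0.33/(1*0.02585) = 12.7660
Step 2: exp(12.7660) = 3.5011e+05
Step 3: I = 3.770e-11 * (3.5011e+05 - 1) = 1.32e-05 A

1.32e-05


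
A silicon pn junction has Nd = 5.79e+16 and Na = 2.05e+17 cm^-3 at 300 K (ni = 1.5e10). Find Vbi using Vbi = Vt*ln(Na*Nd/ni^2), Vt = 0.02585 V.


Step 1: Compute Na*Nd/ni^2 = 2.05e+17 * 5.79e+16 / (1.5e10)^2 = 5.2753e+13
Step 2: ln(5.2753e+13) = 31.5966
Step 3: Vbi = 0.02585 * 31.5966 = 0.817 V

0.817


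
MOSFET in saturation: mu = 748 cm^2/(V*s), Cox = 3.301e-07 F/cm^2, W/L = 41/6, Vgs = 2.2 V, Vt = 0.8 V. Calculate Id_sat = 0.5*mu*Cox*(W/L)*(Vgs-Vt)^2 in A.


Step 1: Overdrive voltage Vov = Vgs - Vt = 2.2 - 0.8 = 1.4 V
Step 2: W/L = 41/6 = 6.83333
Step 3: Id = 0.5 * 748 * 3.301e-07 * 6.83333 * 1.4^2
Step 4: Id = 1.65e-03 A

1.65e-03


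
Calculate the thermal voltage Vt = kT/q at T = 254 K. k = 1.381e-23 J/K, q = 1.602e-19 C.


Step 1: kT = 1.381e-23 * 254 = 3.50774e-21 J
Step 2: Vt = kT/q = 3.50774e-21 / 1.602e-19
Step 3: Vt = 0.0219 V

0.0219


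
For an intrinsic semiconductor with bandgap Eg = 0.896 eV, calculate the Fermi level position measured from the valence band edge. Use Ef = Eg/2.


Step 1: For an intrinsic semiconductor, the Fermi level sits at midgap.
Step 2: Ef = Eg / 2 = 0.896 / 2 = 0.448 eV

0.448


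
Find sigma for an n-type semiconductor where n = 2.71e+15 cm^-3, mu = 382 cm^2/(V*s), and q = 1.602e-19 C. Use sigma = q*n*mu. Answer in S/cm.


Step 1: sigma = q * n * mu
Step 2: sigma = 1.602e-19 * 2.71e+15 * 382
Step 3: sigma = 1.658e-01 S/cm

1.658e-01


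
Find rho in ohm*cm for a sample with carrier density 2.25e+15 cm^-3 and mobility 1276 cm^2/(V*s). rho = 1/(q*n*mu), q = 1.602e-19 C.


Step 1: sigma = q * n * mu = 1.602e-19 * 2.25e+15 * 1276 = 4.59934e-01 S/cm
Step 2: rho = 1 / sigma = 1 / 4.59934e-01 = 2.174 ohm*cm

2.174


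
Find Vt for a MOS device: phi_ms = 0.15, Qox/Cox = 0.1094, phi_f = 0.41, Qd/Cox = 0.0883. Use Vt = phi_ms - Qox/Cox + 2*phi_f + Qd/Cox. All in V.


Step 1: Vt = phi_ms - Qox/Cox + 2*phi_f + Qd/Cox
Step 2: Vt = 0.15 - 0.1094 + 2*0.41 + 0.0883
Step 3: Vt = 0.15 - 0.1094 + 0.82 + 0.0883
Step 4: Vt = 0.9489 V

0.9489


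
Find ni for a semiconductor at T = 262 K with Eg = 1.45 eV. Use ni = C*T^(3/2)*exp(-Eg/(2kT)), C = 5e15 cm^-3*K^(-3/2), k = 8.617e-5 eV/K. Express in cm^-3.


Step 1: Compute kT = 8.617e-5 * 262 = 0.02257654 eV
Step 2: Exponent = -Eg/(2kT) = -1.45/(2*0.02257654) = -32.11298
Step 3: T^(3/2) = 262^1.5 = 4240.84
Step 4: ni = 5e15 * 4240.84 * exp(-32.11298) = 2.40e+05 cm^-3

2.40e+05


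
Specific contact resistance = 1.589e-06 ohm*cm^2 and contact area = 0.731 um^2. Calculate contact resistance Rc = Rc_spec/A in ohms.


Step 1: Convert area to cm^2: 0.731 um^2 = 7.3100e-09 cm^2
Step 2: Rc = Rc_spec / A = 1.589e-06 / 7.3100e-09
Step 3: Rc = 2.17e+02 ohms

2.17e+02


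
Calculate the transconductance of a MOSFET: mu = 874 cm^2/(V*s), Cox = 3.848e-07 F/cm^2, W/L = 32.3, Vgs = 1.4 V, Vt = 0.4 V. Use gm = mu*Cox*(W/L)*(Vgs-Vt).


Step 1: Vov = Vgs - Vt = 1.4 - 0.4 = 1.0 V
Step 2: gm = mu * Cox * (W/L) * Vov
Step 3: gm = 874 * 3.848e-07 * 32.3 * 1.0 = 1.09e-02 S

1.09e-02


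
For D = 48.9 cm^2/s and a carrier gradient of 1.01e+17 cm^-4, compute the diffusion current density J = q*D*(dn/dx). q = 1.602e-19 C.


Step 1: J = q * D * (dn/dx)
Step 2: J = 1.602e-19 * 48.9 * 1.01e+17
Step 3: J = 7.91e-01 A/cm^2

7.91e-01


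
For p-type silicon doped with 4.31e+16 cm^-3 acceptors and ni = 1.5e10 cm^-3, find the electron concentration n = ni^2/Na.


Step 1: Majority hole concentration p ≈ Na = 4.31e+16 cm^-3
Step 2: n = ni^2 / Na = (1.5e10)^2 / 4.31e+16
Step 3: n = 5.22e+03 cm^-3

5.22e+03


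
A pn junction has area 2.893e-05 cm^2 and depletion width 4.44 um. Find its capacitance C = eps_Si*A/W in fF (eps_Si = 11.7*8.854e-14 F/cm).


Step 1: eps_Si = 11.7 * 8.854e-14 = 1.035918e-12 F/cm
Step 2: W in cm = 4.44 * 1e-4 = 4.44e-04 cm
Step 3: C = 1.035918e-12 * 2.893e-05 / 4.44e-04 = 6.749799e-14 F
Step 4: C = 67.5 fF

67.5


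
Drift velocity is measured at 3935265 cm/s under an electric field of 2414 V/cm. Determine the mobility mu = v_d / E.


Step 1: mu = v_d / E
Step 2: mu = 3935265 / 2414
Step 3: mu = 1630.18 cm^2/(V*s)

1630.18


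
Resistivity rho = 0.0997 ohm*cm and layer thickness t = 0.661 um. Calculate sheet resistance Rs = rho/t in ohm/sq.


Step 1: Convert thickness to cm: t = 0.661 um = 6.6100e-05 cm
Step 2: Rs = rho / t = 0.0997 / 6.6100e-05
Step 3: Rs = 1508.3 ohm/sq

1508.3


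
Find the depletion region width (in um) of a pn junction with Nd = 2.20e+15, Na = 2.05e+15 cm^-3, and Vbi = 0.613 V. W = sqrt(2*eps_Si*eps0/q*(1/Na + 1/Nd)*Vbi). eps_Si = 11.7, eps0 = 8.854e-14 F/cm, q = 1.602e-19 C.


Step 1: 1/Na + 1/Nd = 1/2.05e+15 + 1/2.20e+15 = 9.42350e-16
Step 2: 2*eps*eps0/q = 2*11.7*8.854e-14/1.602e-19 = 1.293281e+07
Step 3: W^2 = 1.293281e+07 * 9.42350e-16 * 0.613 = 7.47077e-09
Step 4: W = sqrt(7.47077e-09) = 8.643e-05 cm = 0.8643 um

0.8643


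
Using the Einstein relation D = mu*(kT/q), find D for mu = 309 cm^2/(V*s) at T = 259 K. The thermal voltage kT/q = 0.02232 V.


Step 1: D = mu * (kT/q)
Step 2: D = 309 * 0.02232
Step 3: D = 6.9 cm^2/s

6.9


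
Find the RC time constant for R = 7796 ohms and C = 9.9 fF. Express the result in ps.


Step 1: tau = R * C
Step 2: tau = 7796 * 9.9 fF = 7796 * 9.9e-15 F
Step 3: tau = 7.71804e-11 s = 77.1804 ps

77.1804


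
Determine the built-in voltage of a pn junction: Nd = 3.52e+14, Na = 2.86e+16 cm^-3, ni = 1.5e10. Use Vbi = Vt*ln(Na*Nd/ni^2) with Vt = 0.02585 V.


Step 1: Compute Na*Nd/ni^2 = 2.86e+16 * 3.52e+14 / (1.5e10)^2 = 4.4743e+10
Step 2: ln(4.4743e+10) = 24.5242
Step 3: Vbi = 0.02585 * 24.5242 = 0.634 V

0.634


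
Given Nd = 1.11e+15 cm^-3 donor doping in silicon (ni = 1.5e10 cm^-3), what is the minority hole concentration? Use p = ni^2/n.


Step 1: Since Nd >> ni, n ≈ Nd = 1.11e+15 cm^-3
Step 2: p = ni^2 / n = (1.5e10)^2 / 1.11e+15
Step 3: p = 2.25e20 / 1.11e+15 = 2.03e+05 cm^-3

2.03e+05


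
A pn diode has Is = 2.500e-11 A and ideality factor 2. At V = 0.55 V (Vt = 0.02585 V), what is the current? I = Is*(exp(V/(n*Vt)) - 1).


Step 1: V/(n*Vt) = 0.55/(2*0.02585) = 10.6383
Step 2: exp(10.6383) = 4.1702e+04
Step 3: I = 2.500e-11 * (4.1702e+04 - 1) = 1.04e-06 A

1.04e-06


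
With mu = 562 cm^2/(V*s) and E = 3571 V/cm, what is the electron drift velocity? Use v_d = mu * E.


Step 1: v_d = mu * E
Step 2: v_d = 562 * 3571 = 2006902
Step 3: v_d = 2.01e+06 cm/s

2.01e+06


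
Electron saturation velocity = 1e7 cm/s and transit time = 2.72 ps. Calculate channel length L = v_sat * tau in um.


Step 1: tau in seconds = 2.72 ps * 1e-12 = 2.7200e-12 s
Step 2: L = v_sat * tau = 1e7 * 2.7200e-12 = 2.7200e-05 cm
Step 3: L in um = 2.7200e-05 * 1e4 = 0.272 um

0.272


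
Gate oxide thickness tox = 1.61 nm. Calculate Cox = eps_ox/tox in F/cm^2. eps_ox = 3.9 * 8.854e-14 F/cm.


Step 1: eps_ox = 3.9 * 8.854e-14 = 3.45306e-13 F/cm
Step 2: tox in cm = 1.61 nm * 1e-7 = 1.6100e-07 cm
Step 3: Cox = 3.45306e-13 / 1.6100e-07 = 2.14e-06 F/cm^2

2.14e-06


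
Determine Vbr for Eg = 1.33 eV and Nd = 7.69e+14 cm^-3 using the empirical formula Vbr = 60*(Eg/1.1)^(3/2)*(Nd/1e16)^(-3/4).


Step 1: Eg/1.1 = 1.33/1.1 = 1.209091
Step 2: (Eg/1.1)^1.5 = 1.209091^1.5 = 1.329500
Step 3: (Nd/1e16)^(-0.75) = (0.0769)^(-0.75) = 6.847866
Step 4: Vbr = 60 * 1.329500 * 6.847866 = 546.3 V

546.3


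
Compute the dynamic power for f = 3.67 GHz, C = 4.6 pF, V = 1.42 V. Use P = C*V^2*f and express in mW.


Step 1: V^2 = 1.42^2 = 2.0164 V^2
Step 2: P = C*V^2*f = 4.6e-12 F * 2.0164 * 3.67e9 Hz
Step 3: P = 3.40408648e-02 W
Step 4: P = 34.041 mW

34.041


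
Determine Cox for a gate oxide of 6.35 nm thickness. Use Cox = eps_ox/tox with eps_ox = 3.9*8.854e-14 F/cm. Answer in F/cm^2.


Step 1: eps_ox = 3.9 * 8.854e-14 = 3.45306e-13 F/cm
Step 2: tox in cm = 6.35 nm * 1e-7 = 6.3500e-07 cm
Step 3: Cox = 3.45306e-13 / 6.3500e-07 = 5.44e-07 F/cm^2

5.44e-07


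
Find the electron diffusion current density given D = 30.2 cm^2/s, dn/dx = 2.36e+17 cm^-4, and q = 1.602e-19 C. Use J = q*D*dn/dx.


Step 1: J = q * D * (dn/dx)
Step 2: J = 1.602e-19 * 30.2 * 2.36e+17
Step 3: J = 1.14e+00 A/cm^2

1.14e+00


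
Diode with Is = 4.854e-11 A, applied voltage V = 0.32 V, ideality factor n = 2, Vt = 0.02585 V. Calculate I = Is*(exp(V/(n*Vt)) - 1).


Step 1: V/(n*Vt) = 0.32/(2*0.02585) = 6.1896
Step 2: exp(6.1896) = 4.8765e+02
Step 3: I = 4.854e-11 * (4.8765e+02 - 1) = 2.36e-08 A

2.36e-08


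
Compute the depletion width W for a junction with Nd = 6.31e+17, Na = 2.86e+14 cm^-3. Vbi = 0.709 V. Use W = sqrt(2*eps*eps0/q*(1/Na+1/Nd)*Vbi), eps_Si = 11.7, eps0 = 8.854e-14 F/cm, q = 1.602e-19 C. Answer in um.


Step 1: 1/Na + 1/Nd = 1/2.86e+14 + 1/6.31e+17 = 3.49809e-15
Step 2: 2*eps*eps0/q = 2*11.7*8.854e-14/1.602e-19 = 1.293281e+07
Step 3: W^2 = 1.293281e+07 * 3.49809e-15 * 0.709 = 3.20753e-08
Step 4: W = sqrt(3.20753e-08) = 1.791e-04 cm = 1.791 um

1.791


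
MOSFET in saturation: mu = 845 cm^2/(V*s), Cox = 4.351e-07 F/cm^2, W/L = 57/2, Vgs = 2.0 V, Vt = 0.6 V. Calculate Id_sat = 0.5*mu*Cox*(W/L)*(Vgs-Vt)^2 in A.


Step 1: Overdrive voltage Vov = Vgs - Vt = 2.0 - 0.6 = 1.4 V
Step 2: W/L = 57/2 = 28.5
Step 3: Id = 0.5 * 845 * 4.351e-07 * 28.5 * 1.4^2
Step 4: Id = 1.03e-02 A

1.03e-02


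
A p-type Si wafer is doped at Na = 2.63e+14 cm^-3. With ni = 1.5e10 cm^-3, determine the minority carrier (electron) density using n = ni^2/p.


Step 1: Majority hole concentration p ≈ Na = 2.63e+14 cm^-3
Step 2: n = ni^2 / Na = (1.5e10)^2 / 2.63e+14
Step 3: n = 8.56e+05 cm^-3

8.56e+05


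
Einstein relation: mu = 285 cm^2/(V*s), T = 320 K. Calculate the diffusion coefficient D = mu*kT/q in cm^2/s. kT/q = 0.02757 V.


Step 1: D = mu * (kT/q)
Step 2: D = 285 * 0.02757
Step 3: D = 7.86 cm^2/s

7.86


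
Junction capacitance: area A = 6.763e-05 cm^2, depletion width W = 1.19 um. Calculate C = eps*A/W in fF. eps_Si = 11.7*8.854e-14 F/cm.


Step 1: eps_Si = 11.7 * 8.854e-14 = 1.035918e-12 F/cm
Step 2: W in cm = 1.19 * 1e-4 = 1.19e-04 cm
Step 3: C = 1.035918e-12 * 6.763e-05 / 1.19e-04 = 5.887322e-13 F
Step 4: C = 588.73 fF

588.73


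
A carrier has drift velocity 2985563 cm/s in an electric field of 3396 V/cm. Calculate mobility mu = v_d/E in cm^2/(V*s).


Step 1: mu = v_d / E
Step 2: mu = 2985563 / 3396
Step 3: mu = 879.14 cm^2/(V*s)

879.14


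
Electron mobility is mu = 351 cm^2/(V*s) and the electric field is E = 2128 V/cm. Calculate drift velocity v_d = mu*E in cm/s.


Step 1: v_d = mu * E
Step 2: v_d = 351 * 2128 = 746928
Step 3: v_d = 7.47e+05 cm/s

7.47e+05


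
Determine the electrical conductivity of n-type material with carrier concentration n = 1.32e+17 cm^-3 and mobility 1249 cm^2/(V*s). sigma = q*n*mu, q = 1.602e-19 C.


Step 1: sigma = q * n * mu
Step 2: sigma = 1.602e-19 * 1.32e+17 * 1249
Step 3: sigma = 2.641e+01 S/cm

2.641e+01


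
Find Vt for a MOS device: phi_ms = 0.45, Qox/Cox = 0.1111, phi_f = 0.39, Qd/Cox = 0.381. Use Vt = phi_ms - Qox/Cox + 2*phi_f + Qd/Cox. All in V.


Step 1: Vt = phi_ms - Qox/Cox + 2*phi_f + Qd/Cox
Step 2: Vt = 0.45 - 0.1111 + 2*0.39 + 0.381
Step 3: Vt = 0.45 - 0.1111 + 0.78 + 0.381
Step 4: Vt = 1.4999 V

1.4999


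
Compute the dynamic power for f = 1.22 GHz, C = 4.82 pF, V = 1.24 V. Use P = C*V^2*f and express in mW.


Step 1: V^2 = 1.24^2 = 1.5376 V^2
Step 2: P = C*V^2*f = 4.82e-12 F * 1.5376 * 1.22e9 Hz
Step 3: P = 9.04170304e-03 W
Step 4: P = 9.042 mW

9.042


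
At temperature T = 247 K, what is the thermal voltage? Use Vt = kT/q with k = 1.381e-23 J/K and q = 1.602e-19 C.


Step 1: kT = 1.381e-23 * 247 = 3.41107e-21 J
Step 2: Vt = kT/q = 3.41107e-21 / 1.602e-19
Step 3: Vt = 0.02129 V

0.02129


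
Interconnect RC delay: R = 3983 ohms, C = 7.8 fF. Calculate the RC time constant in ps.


Step 1: tau = R * C
Step 2: tau = 3983 * 7.8 fF = 3983 * 7.8e-15 F
Step 3: tau = 3.10674e-11 s = 31.0674 ps

31.0674


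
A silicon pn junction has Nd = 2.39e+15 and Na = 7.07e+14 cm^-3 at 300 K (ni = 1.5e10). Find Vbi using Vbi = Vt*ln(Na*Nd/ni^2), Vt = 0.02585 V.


Step 1: Compute Na*Nd/ni^2 = 7.07e+14 * 2.39e+15 / (1.5e10)^2 = 7.5099e+09
Step 2: ln(7.5099e+09) = 22.7395
Step 3: Vbi = 0.02585 * 22.7395 = 0.588 V

0.588


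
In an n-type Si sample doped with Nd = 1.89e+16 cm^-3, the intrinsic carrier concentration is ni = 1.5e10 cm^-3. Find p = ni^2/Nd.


Step 1: Since Nd >> ni, n ≈ Nd = 1.89e+16 cm^-3
Step 2: p = ni^2 / n = (1.5e10)^2 / 1.89e+16
Step 3: p = 2.25e20 / 1.89e+16 = 1.19e+04 cm^-3

1.19e+04


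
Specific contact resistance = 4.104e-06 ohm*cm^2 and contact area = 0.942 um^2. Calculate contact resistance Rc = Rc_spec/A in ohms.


Step 1: Convert area to cm^2: 0.942 um^2 = 9.4200e-09 cm^2
Step 2: Rc = Rc_spec / A = 4.104e-06 / 9.4200e-09
Step 3: Rc = 4.36e+02 ohms

4.36e+02


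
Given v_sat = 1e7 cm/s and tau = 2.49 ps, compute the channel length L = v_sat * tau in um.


Step 1: tau in seconds = 2.49 ps * 1e-12 = 2.4900e-12 s
Step 2: L = v_sat * tau = 1e7 * 2.4900e-12 = 2.4900e-05 cm
Step 3: L in um = 2.4900e-05 * 1e4 = 0.249 um

0.249


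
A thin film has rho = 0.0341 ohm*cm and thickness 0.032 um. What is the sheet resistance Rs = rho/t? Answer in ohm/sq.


Step 1: Convert thickness to cm: t = 0.032 um = 3.2000e-06 cm
Step 2: Rs = rho / t = 0.0341 / 3.2000e-06
Step 3: Rs = 10656.3 ohm/sq

10656.3


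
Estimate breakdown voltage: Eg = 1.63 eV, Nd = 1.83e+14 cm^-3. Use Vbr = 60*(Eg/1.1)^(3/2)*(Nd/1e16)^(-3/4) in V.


Step 1: Eg/1.1 = 1.63/1.1 = 1.481818
Step 2: (Eg/1.1)^1.5 = 1.481818^1.5 = 1.803816
Step 3: (Nd/1e16)^(-0.75) = (0.0183)^(-0.75) = 20.098409
Step 4: Vbr = 60 * 1.803816 * 20.098409 = 2175.2 V

2175.2


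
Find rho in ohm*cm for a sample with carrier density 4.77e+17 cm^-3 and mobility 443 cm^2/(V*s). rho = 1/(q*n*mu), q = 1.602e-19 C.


Step 1: sigma = q * n * mu = 1.602e-19 * 4.77e+17 * 443 = 3.38520e+01 S/cm
Step 2: rho = 1 / sigma = 1 / 3.38520e+01 = 0.02954 ohm*cm

0.02954


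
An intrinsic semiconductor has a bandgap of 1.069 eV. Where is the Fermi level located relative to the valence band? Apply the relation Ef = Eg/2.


Step 1: For an intrinsic semiconductor, the Fermi level sits at midgap.
Step 2: Ef = Eg / 2 = 1.069 / 2 = 0.5345 eV

0.5345


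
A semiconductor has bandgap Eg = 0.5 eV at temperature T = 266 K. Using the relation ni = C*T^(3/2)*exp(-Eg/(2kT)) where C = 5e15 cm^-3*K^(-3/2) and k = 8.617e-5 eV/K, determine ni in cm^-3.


Step 1: Compute kT = 8.617e-5 * 266 = 0.02292122 eV
Step 2: Exponent = -Eg/(2kT) = -0.5/(2*0.02292122) = -10.90692
Step 3: T^(3/2) = 266^1.5 = 4338.33
Step 4: ni = 5e15 * 4338.33 * exp(-10.90692) = 3.98e+14 cm^-3

3.98e+14


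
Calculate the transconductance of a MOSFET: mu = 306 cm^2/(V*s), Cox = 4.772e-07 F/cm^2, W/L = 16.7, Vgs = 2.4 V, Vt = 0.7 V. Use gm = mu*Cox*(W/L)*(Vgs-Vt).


Step 1: Vov = Vgs - Vt = 2.4 - 0.7 = 1.7 V
Step 2: gm = mu * Cox * (W/L) * Vov
Step 3: gm = 306 * 4.772e-07 * 16.7 * 1.7 = 4.15e-03 S

4.15e-03


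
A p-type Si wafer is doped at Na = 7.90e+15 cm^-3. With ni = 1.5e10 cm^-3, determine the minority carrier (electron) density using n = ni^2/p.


Step 1: Majority hole concentration p ≈ Na = 7.90e+15 cm^-3
Step 2: n = ni^2 / Na = (1.5e10)^2 / 7.90e+15
Step 3: n = 2.85e+04 cm^-3

2.85e+04


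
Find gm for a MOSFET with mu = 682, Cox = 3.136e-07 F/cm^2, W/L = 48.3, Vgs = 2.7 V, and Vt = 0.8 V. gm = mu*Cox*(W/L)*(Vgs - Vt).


Step 1: Vov = Vgs - Vt = 2.7 - 0.8 = 1.9 V
Step 2: gm = mu * Cox * (W/L) * Vov
Step 3: gm = 682 * 3.136e-07 * 48.3 * 1.9 = 1.96e-02 S

1.96e-02


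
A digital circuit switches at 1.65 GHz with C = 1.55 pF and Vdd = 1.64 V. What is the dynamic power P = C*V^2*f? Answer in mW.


Step 1: V^2 = 1.64^2 = 2.6896 V^2
Step 2: P = C*V^2*f = 1.55e-12 F * 2.6896 * 1.65e9 Hz
Step 3: P = 6.878652e-03 W
Step 4: P = 6.879 mW

6.879


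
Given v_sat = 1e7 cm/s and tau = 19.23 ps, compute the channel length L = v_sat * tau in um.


Step 1: tau in seconds = 19.23 ps * 1e-12 = 1.9230e-11 s
Step 2: L = v_sat * tau = 1e7 * 1.9230e-11 = 1.9230e-04 cm
Step 3: L in um = 1.9230e-04 * 1e4 = 1.923 um

1.923


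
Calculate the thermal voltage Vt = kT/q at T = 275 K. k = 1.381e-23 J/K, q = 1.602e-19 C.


Step 1: kT = 1.381e-23 * 275 = 3.79775e-21 J
Step 2: Vt = kT/q = 3.79775e-21 / 1.602e-19
Step 3: Vt = 0.02371 V

0.02371


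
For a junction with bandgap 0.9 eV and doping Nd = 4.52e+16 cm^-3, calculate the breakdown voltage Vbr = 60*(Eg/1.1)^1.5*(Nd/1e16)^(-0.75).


Step 1: Eg/1.1 = 0.9/1.1 = 0.818182
Step 2: (Eg/1.1)^1.5 = 0.818182^1.5 = 0.740074
Step 3: (Nd/1e16)^(-0.75) = (4.52)^(-0.75) = 0.322586
Step 4: Vbr = 60 * 0.740074 * 0.322586 = 14.3 V

14.3


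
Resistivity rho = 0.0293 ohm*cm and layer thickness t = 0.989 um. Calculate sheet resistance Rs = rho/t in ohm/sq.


Step 1: Convert thickness to cm: t = 0.989 um = 9.8900e-05 cm
Step 2: Rs = rho / t = 0.0293 / 9.8900e-05
Step 3: Rs = 296.3 ohm/sq

296.3


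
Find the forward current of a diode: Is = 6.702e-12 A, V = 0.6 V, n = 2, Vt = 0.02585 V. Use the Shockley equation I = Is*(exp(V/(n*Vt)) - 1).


Step 1: V/(n*Vt) = 0.6/(2*0.02585) = 11.6054
Step 2: exp(11.6054) = 1.0969e+05
Step 3: I = 6.702e-12 * (1.0969e+05 - 1) = 7.35e-07 A

7.35e-07


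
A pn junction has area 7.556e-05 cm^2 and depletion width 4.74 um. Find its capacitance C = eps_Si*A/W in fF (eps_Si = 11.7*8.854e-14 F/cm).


Step 1: eps_Si = 11.7 * 8.854e-14 = 1.035918e-12 F/cm
Step 2: W in cm = 4.74 * 1e-4 = 4.74e-04 cm
Step 3: C = 1.035918e-12 * 7.556e-05 / 4.74e-04 = 1.651349e-13 F
Step 4: C = 165.13 fF

165.13


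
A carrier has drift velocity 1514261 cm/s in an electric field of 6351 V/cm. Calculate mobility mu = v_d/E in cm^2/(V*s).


Step 1: mu = v_d / E
Step 2: mu = 1514261 / 6351
Step 3: mu = 238.43 cm^2/(V*s)

238.43


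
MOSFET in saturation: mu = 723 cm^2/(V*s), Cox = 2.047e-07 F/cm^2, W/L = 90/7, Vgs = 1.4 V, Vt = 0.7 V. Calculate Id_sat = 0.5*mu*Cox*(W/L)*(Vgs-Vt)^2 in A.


Step 1: Overdrive voltage Vov = Vgs - Vt = 1.4 - 0.7 = 0.7 V
Step 2: W/L = 90/7 = 12.8571
Step 3: Id = 0.5 * 723 * 2.047e-07 * 12.8571 * 0.7^2
Step 4: Id = 4.66e-04 A

4.66e-04


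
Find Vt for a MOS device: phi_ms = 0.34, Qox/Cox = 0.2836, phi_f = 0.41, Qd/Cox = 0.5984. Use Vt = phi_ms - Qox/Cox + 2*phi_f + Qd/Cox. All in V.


Step 1: Vt = phi_ms - Qox/Cox + 2*phi_f + Qd/Cox
Step 2: Vt = 0.34 - 0.2836 + 2*0.41 + 0.5984
Step 3: Vt = 0.34 - 0.2836 + 0.82 + 0.5984
Step 4: Vt = 1.4748 V

1.4748


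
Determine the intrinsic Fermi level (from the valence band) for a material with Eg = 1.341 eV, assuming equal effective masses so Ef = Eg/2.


Step 1: For an intrinsic semiconductor, the Fermi level sits at midgap.
Step 2: Ef = Eg / 2 = 1.341 / 2 = 0.6705 eV

0.6705


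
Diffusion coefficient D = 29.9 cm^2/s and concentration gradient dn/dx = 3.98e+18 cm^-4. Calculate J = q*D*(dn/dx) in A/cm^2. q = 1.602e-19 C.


Step 1: J = q * D * (dn/dx)
Step 2: J = 1.602e-19 * 29.9 * 3.98e+18
Step 3: J = 1.91e+01 A/cm^2

1.91e+01


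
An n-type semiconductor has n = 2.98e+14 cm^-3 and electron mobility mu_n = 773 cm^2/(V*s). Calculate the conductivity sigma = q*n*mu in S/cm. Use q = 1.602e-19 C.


Step 1: sigma = q * n * mu
Step 2: sigma = 1.602e-19 * 2.98e+14 * 773
Step 3: sigma = 3.690e-02 S/cm

3.690e-02


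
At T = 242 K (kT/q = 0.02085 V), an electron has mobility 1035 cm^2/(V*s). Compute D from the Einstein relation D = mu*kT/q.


Step 1: D = mu * (kT/q)
Step 2: D = 1035 * 0.02085
Step 3: D = 21.58 cm^2/s

21.58


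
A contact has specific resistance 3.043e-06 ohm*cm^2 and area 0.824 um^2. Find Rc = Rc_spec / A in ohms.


Step 1: Convert area to cm^2: 0.824 um^2 = 8.2400e-09 cm^2
Step 2: Rc = Rc_spec / A = 3.043e-06 / 8.2400e-09
Step 3: Rc = 3.69e+02 ohms

3.69e+02


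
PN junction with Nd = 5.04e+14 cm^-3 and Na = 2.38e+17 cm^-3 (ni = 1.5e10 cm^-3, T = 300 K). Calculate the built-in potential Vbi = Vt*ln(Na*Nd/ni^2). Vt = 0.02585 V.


Step 1: Compute Na*Nd/ni^2 = 2.38e+17 * 5.04e+14 / (1.5e10)^2 = 5.3312e+11
Step 2: ln(5.3312e+11) = 27.0020
Step 3: Vbi = 0.02585 * 27.0020 = 0.698 V

0.698


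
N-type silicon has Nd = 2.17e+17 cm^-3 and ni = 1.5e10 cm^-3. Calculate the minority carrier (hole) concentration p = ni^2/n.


Step 1: Since Nd >> ni, n ≈ Nd = 2.17e+17 cm^-3
Step 2: p = ni^2 / n = (1.5e10)^2 / 2.17e+17
Step 3: p = 2.25e20 / 2.17e+17 = 1.04e+03 cm^-3

1.04e+03


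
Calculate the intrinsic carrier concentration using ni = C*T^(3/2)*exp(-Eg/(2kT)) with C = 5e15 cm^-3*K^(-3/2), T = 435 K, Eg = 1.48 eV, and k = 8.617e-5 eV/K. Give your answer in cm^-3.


Step 1: Compute kT = 8.617e-5 * 435 = 0.03748395 eV
Step 2: Exponent = -Eg/(2kT) = -1.48/(2*0.03748395) = -19.74178
Step 3: T^(3/2) = 435^1.5 = 9072.64
Step 4: ni = 5e15 * 9072.64 * exp(-19.74178) = 1.21e+11 cm^-3

1.21e+11


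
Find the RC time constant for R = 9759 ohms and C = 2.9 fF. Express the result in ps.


Step 1: tau = R * C
Step 2: tau = 9759 * 2.9 fF = 9759 * 2.9e-15 F
Step 3: tau = 2.83011e-11 s = 28.3011 ps

28.3011


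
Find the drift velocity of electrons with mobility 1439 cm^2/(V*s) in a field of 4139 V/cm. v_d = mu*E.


Step 1: v_d = mu * E
Step 2: v_d = 1439 * 4139 = 5956021
Step 3: v_d = 5.96e+06 cm/s

5.96e+06


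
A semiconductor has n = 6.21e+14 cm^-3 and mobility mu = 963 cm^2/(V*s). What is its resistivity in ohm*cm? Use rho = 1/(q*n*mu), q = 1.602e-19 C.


Step 1: sigma = q * n * mu = 1.602e-19 * 6.21e+14 * 963 = 9.58033e-02 S/cm
Step 2: rho = 1 / sigma = 1 / 9.58033e-02 = 10.44 ohm*cm

10.44


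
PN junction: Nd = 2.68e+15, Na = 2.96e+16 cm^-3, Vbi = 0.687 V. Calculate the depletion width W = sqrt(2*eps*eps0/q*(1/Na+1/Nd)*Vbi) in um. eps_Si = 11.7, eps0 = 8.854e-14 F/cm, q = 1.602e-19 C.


Step 1: 1/Na + 1/Nd = 1/2.96e+16 + 1/2.68e+15 = 4.06918e-16
Step 2: 2*eps*eps0/q = 2*11.7*8.854e-14/1.602e-19 = 1.293281e+07
Step 3: W^2 = 1.293281e+07 * 4.06918e-16 * 0.687 = 3.61540e-09
Step 4: W = sqrt(3.61540e-09) = 6.013e-05 cm = 0.6013 um

0.6013


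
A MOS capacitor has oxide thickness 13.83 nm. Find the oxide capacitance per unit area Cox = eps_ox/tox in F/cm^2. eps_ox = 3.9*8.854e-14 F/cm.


Step 1: eps_ox = 3.9 * 8.854e-14 = 3.45306e-13 F/cm
Step 2: tox in cm = 13.83 nm * 1e-7 = 1.3830e-06 cm
Step 3: Cox = 3.45306e-13 / 1.3830e-06 = 2.50e-07 F/cm^2

2.50e-07


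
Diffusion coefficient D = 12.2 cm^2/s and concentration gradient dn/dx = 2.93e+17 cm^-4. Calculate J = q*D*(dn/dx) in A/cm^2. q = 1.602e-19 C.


Step 1: J = q * D * (dn/dx)
Step 2: J = 1.602e-19 * 12.2 * 2.93e+17
Step 3: J = 5.73e-01 A/cm^2

5.73e-01


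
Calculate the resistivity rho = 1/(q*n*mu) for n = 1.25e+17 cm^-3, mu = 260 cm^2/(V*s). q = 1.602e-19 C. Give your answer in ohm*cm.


Step 1: sigma = q * n * mu = 1.602e-19 * 1.25e+17 * 260 = 5.20650e+00 S/cm
Step 2: rho = 1 / sigma = 1 / 5.20650e+00 = 0.1921 ohm*cm

0.1921


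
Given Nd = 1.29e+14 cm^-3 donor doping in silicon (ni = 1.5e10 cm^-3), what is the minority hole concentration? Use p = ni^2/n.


Step 1: Since Nd >> ni, n ≈ Nd = 1.29e+14 cm^-3
Step 2: p = ni^2 / n = (1.5e10)^2 / 1.29e+14
Step 3: p = 2.25e20 / 1.29e+14 = 1.74e+06 cm^-3

1.74e+06


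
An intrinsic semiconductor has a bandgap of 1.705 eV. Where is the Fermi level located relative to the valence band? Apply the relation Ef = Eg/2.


Step 1: For an intrinsic semiconductor, the Fermi level sits at midgap.
Step 2: Ef = Eg / 2 = 1.705 / 2 = 0.8525 eV

0.8525


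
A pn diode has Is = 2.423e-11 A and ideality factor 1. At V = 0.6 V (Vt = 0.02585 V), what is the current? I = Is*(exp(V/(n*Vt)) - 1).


Step 1: V/(n*Vt) = 0.6/(1*0.02585) = 23.2108
Step 2: exp(23.2108) = 1.2032e+10
Step 3: I = 2.423e-11 * (1.2032e+10 - 1) = 2.92e-01 A

2.92e-01


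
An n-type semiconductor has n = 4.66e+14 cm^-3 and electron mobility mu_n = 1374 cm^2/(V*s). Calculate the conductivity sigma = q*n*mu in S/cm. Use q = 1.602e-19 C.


Step 1: sigma = q * n * mu
Step 2: sigma = 1.602e-19 * 4.66e+14 * 1374
Step 3: sigma = 1.026e-01 S/cm

1.026e-01


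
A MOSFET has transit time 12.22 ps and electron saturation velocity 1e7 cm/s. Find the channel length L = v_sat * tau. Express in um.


Step 1: tau in seconds = 12.22 ps * 1e-12 = 1.2220e-11 s
Step 2: L = v_sat * tau = 1e7 * 1.2220e-11 = 1.2220e-04 cm
Step 3: L in um = 1.2220e-04 * 1e4 = 1.222 um

1.222


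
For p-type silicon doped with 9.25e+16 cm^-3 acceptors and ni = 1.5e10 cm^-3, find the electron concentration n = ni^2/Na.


Step 1: Majority hole concentration p ≈ Na = 9.25e+16 cm^-3
Step 2: n = ni^2 / Na = (1.5e10)^2 / 9.25e+16
Step 3: n = 2.43e+03 cm^-3

2.43e+03


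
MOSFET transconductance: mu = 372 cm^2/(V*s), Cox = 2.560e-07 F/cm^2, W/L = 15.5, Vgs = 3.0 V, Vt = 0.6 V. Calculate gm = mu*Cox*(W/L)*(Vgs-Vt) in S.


Step 1: Vov = Vgs - Vt = 3.0 - 0.6 = 2.4 V
Step 2: gm = mu * Cox * (W/L) * Vov
Step 3: gm = 372 * 2.560e-07 * 15.5 * 2.4 = 3.54e-03 S

3.54e-03


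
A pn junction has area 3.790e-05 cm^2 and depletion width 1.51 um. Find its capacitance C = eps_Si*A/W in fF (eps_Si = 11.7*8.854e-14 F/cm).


Step 1: eps_Si = 11.7 * 8.854e-14 = 1.035918e-12 F/cm
Step 2: W in cm = 1.51 * 1e-4 = 1.51e-04 cm
Step 3: C = 1.035918e-12 * 3.790e-05 / 1.51e-04 = 2.600086e-13 F
Step 4: C = 260.01 fF

260.01


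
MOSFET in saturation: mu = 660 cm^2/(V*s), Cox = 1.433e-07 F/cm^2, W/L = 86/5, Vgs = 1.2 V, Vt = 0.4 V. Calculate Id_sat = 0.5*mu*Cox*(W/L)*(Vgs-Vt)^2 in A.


Step 1: Overdrive voltage Vov = Vgs - Vt = 1.2 - 0.4 = 0.8 V
Step 2: W/L = 86/5 = 17.2
Step 3: Id = 0.5 * 660 * 1.433e-07 * 17.2 * 0.8^2
Step 4: Id = 5.21e-04 A

5.21e-04


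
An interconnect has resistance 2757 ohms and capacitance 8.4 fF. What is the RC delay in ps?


Step 1: tau = R * C
Step 2: tau = 2757 * 8.4 fF = 2757 * 8.4e-15 F
Step 3: tau = 2.31588e-11 s = 23.1588 ps

23.1588


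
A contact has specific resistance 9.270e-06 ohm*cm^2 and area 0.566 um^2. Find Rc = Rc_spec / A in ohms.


Step 1: Convert area to cm^2: 0.566 um^2 = 5.6600e-09 cm^2
Step 2: Rc = Rc_spec / A = 9.270e-06 / 5.6600e-09
Step 3: Rc = 1.64e+03 ohms

1.64e+03


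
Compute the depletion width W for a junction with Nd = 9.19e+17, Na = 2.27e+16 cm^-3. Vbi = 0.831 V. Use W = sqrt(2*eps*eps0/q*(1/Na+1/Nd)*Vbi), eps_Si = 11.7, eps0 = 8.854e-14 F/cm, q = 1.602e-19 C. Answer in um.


Step 1: 1/Na + 1/Nd = 1/2.27e+16 + 1/9.19e+17 = 4.51410e-17
Step 2: 2*eps*eps0/q = 2*11.7*8.854e-14/1.602e-19 = 1.293281e+07
Step 3: W^2 = 1.293281e+07 * 4.51410e-17 * 0.831 = 4.85138e-10
Step 4: W = sqrt(4.85138e-10) = 2.203e-05 cm = 0.2203 um

0.2203


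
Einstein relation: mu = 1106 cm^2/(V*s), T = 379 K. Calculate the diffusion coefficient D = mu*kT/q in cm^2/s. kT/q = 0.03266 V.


Step 1: D = mu * (kT/q)
Step 2: D = 1106 * 0.03266
Step 3: D = 36.12 cm^2/s

36.12


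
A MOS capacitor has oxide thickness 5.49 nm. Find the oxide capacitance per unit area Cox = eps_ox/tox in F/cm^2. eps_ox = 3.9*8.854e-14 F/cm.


Step 1: eps_ox = 3.9 * 8.854e-14 = 3.45306e-13 F/cm
Step 2: tox in cm = 5.49 nm * 1e-7 = 5.4900e-07 cm
Step 3: Cox = 3.45306e-13 / 5.4900e-07 = 6.29e-07 F/cm^2

6.29e-07


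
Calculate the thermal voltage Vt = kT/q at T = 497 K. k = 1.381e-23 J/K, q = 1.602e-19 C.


Step 1: kT = 1.381e-23 * 497 = 6.86357e-21 J
Step 2: Vt = kT/q = 6.86357e-21 / 1.602e-19
Step 3: Vt = 0.04284 V

0.04284


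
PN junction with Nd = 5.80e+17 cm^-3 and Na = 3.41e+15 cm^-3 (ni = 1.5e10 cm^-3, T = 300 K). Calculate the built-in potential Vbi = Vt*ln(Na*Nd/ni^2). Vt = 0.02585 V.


Step 1: Compute Na*Nd/ni^2 = 3.41e+15 * 5.80e+17 / (1.5e10)^2 = 8.7902e+12
Step 2: ln(8.7902e+12) = 29.8047
Step 3: Vbi = 0.02585 * 29.8047 = 0.77 V

0.77


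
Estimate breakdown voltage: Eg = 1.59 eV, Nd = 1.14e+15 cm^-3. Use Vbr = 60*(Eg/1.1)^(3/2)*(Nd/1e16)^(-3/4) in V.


Step 1: Eg/1.1 = 1.59/1.1 = 1.445455
Step 2: (Eg/1.1)^1.5 = 1.445455^1.5 = 1.737828
Step 3: (Nd/1e16)^(-0.75) = (0.114)^(-0.75) = 5.097079
Step 4: Vbr = 60 * 1.737828 * 5.097079 = 531.5 V

531.5
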